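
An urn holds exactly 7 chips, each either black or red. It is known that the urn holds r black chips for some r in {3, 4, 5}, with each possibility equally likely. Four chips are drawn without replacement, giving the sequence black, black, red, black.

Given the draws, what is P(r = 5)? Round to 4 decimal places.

Compute the likelihood of the observed sequence for each case: P(data | r = 3) = (3/7)(2/6)(4/5)(1/4) = 1/35; P(data | r = 4) = (4/7)(3/6)(3/5)(2/4) = 3/35; P(data | r = 5) = (5/7)(4/6)(2/5)(3/4) = 1/7.
The prior-weighted likelihoods are 1/3 · 1/35 = 1/105, 1/3 · 3/35 = 1/35, 1/3 · 1/7 = 1/21; summing to 3/35.
By Bayes' rule, P(r = 5 | data) = (1/21) / (3/35) = 5/9.

0.5556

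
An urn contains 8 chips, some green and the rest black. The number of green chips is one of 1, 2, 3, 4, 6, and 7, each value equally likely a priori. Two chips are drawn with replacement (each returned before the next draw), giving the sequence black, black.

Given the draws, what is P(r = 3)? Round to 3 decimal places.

0.191

For each hypothesis, P(data | H) works out to: P(data | r = 1) = (7/8)(7/8) = 49/64; P(data | r = 2) = (6/8)(6/8) = 9/16; P(data | r = 3) = (5/8)(5/8) = 25/64; P(data | r = 4) = (4/8)(4/8) = 1/4; P(data | r = 6) = (2/8)(2/8) = 1/16; P(data | r = 7) = (1/8)(1/8) = 1/64.
The prior-weighted likelihoods are 1/6 · 49/64 = 49/384, 1/6 · 9/16 = 3/32, 1/6 · 25/64 = 25/384, 1/6 · 1/4 = 1/24, 1/6 · 1/16 = 1/96, 1/6 · 1/64 = 1/384; these sum to 131/384.
By Bayes' rule, P(r = 3 | data) = (25/384) / (131/384) = 25/131.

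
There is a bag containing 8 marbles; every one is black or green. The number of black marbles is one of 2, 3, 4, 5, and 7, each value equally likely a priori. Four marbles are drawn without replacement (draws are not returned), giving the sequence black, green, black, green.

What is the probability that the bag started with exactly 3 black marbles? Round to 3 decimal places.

The likelihood of the observed sequence under each hypothesis: P(data | r = 2) = (2/8)(6/7)(1/6)(5/5) = 1/28; P(data | r = 3) = (3/8)(5/7)(2/6)(4/5) = 1/14; P(data | r = 4) = (4/8)(4/7)(3/6)(3/5) = 3/35; P(data | r = 5) = (5/8)(3/7)(4/6)(2/5) = 1/14; P(data | r = 7) = (7/8)(1/7)(6/6)(0/5) = 0.
Multiplying each by its prior: 1/5 · 1/28 = 1/140, 1/5 · 1/14 = 1/70, 1/5 · 3/35 = 3/175, 1/5 · 1/14 = 1/70, 1/5 · 0 = 0; summing to 37/700.
Therefore the posterior P(r = 3 | data) = (1/70) / (37/700) = 10/37.

0.270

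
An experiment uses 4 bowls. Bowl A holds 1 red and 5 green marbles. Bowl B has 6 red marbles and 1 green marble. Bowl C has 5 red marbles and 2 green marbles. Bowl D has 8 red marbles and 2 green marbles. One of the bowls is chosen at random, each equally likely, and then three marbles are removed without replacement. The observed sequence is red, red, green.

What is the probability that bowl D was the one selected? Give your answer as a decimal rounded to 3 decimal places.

0.318

Compute the likelihood of the observed sequence for each case: P(data | bowl A) = (1/6)(0/5) = 0; P(data | bowl B) = (6/7)(5/6)(1/5) = 1/7; P(data | bowl C) = (5/7)(4/6)(2/5) = 4/21; P(data | bowl D) = (8/10)(7/9)(2/8) = 7/45.
Weighting by the prior gives 1/4 · 0 = 0, 1/4 · 1/7 = 1/28, 1/4 · 4/21 = 1/21, 1/4 · 7/45 = 7/180; summing to 11/90.
Hence P(bowl D | data) = (7/180) / (11/90) = 7/22.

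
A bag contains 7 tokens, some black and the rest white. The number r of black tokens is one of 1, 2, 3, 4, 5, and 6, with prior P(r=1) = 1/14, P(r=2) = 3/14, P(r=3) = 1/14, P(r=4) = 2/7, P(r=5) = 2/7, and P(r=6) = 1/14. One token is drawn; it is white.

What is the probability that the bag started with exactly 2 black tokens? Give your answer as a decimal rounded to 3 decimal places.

Under each hypothesis, the probability of this draw is: P(data | r = 1) = (6/7) = 6/7; P(data | r = 2) = (5/7) = 5/7; P(data | r = 3) = (4/7) = 4/7; P(data | r = 4) = (3/7) = 3/7; P(data | r = 5) = (2/7) = 2/7; P(data | r = 6) = (1/7) = 1/7.
Multiplying each by its prior: 1/14 · 6/7 = 3/49, 3/14 · 5/7 = 15/98, 1/14 · 4/7 = 2/49, 2/7 · 3/7 = 6/49, 2/7 · 2/7 = 4/49, 1/14 · 1/7 = 1/98; summing to 23/49.
Hence P(r = 2 | data) = (15/98) / (23/49) = 15/46.

0.326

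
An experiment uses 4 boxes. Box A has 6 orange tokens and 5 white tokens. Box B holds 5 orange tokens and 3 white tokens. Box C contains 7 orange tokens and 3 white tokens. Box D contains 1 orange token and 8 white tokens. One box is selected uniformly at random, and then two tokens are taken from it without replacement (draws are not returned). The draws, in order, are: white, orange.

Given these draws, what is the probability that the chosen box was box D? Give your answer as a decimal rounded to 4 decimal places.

Compute the likelihood of the observed sequence for each case: P(data | box A) = (5/11)(6/10) = 0.27273; P(data | box B) = (3/8)(5/7) = 0.26786; P(data | box C) = (3/10)(7/9) = 0.23333; P(data | box D) = (8/9)(1/8) = 0.11111.
The prior-weighted likelihoods are 1/4 · 0.27273 = 0.068182, 1/4 · 0.26786 = 0.066964, 1/4 · 0.23333 = 0.058333, 1/4 · 0.11111 = 0.027778; summing to 0.22126.
By Bayes' rule, P(box D | data) = (0.027778) / (0.22126) = 0.12555.

0.1255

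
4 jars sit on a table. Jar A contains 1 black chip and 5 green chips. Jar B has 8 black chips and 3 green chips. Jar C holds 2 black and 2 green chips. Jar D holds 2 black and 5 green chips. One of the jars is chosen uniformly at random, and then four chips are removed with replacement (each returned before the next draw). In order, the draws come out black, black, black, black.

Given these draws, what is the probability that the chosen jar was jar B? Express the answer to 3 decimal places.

0.800

For each hypothesis, P(data | H) works out to: P(data | jar A) = (1/6)(1/6)(1/6)(1/6) = 0.0007716; P(data | jar B) = (8/11)(8/11)(8/11)(8/11) = 0.27976; P(data | jar C) = (2/4)(2/4)(2/4)(2/4) = 0.0625; P(data | jar D) = (2/7)(2/7)(2/7)(2/7) = 0.0066639.
The prior-weighted likelihoods are 1/4 · 0.0007716 = 0.0001929, 1/4 · 0.27976 = 0.069941, 1/4 · 0.0625 = 0.015625, 1/4 · 0.0066639 = 0.001666; with total 0.087424.
So P(jar B | data) = (0.069941) / (0.087424) = 0.80001.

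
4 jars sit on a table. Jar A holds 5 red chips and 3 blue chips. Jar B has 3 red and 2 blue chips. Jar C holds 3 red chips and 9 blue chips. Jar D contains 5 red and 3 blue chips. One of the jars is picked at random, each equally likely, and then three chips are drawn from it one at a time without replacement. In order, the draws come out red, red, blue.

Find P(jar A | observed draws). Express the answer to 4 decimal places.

0.2986

Under each hypothesis, the probability of the observed sequence is: P(data | jar A) = (5/8)(4/7)(3/6) = 0.17857; P(data | jar B) = (3/5)(2/4)(2/3) = 0.2; P(data | jar C) = (3/12)(2/11)(9/10) = 0.040909; P(data | jar D) = (5/8)(4/7)(3/6) = 0.17857.
Weighting by the prior gives 1/4 · 0.17857 = 0.044643, 1/4 · 0.2 = 0.05, 1/4 · 0.040909 = 0.010227, 1/4 · 0.17857 = 0.044643; with total 0.14951.
By Bayes' rule, P(jar A | data) = (0.044643) / (0.14951) = 0.29859.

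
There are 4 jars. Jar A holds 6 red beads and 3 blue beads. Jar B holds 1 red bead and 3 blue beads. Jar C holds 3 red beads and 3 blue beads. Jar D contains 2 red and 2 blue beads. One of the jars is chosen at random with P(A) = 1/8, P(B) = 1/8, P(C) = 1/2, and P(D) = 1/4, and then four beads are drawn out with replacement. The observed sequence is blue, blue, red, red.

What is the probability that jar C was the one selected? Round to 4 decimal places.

0.5440

The likelihood of the observed sequence under each hypothesis: P(data | jar A) = (3/9)(3/9)(6/9)(6/9) = 0.049383; P(data | jar B) = (3/4)(3/4)(1/4)(1/4) = 0.035156; P(data | jar C) = (3/6)(3/6)(3/6)(3/6) = 0.0625; P(data | jar D) = (2/4)(2/4)(2/4)(2/4) = 0.0625.
The prior-weighted likelihoods are 1/8 · 0.049383 = 0.0061728, 1/8 · 0.035156 = 0.0043945, 1/2 · 0.0625 = 0.03125, 1/4 · 0.0625 = 0.015625; with total 0.057442.
By Bayes' rule, P(jar C | data) = (0.03125) / (0.057442) = 0.54402.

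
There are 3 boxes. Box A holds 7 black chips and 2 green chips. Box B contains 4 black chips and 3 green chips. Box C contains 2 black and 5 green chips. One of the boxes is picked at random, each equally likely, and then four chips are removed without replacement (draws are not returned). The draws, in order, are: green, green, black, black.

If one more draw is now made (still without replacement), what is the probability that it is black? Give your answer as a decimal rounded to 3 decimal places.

Under each hypothesis, the probability of the observed sequence is: P(data | box A) = (2/9)(1/8)(7/7)(6/6) = 1/36; P(data | box B) = (3/7)(2/6)(4/5)(3/4) = 3/35; P(data | box C) = (5/7)(4/6)(2/5)(1/4) = 1/21.
The prior-weighted likelihoods are 1/3 · 1/36 = 1/108, 1/3 · 3/35 = 1/35, 1/3 · 1/21 = 1/63; these sum to 29/540.
Normalising, the posterior is P(box A | data) = 5/29, P(box B | data) = 108/203, P(box C | data) = 60/203.
So P(black next | data) = Σ P(black next | H) P(H | data) = (1)(5/29) + (2/3)(108/203) + (0)(60/203) = 107/203.

0.527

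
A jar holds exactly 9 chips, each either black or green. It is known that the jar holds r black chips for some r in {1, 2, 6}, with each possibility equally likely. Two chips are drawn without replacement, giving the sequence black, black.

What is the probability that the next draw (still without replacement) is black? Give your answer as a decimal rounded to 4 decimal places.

0.5357

For each hypothesis, P(data | H) works out to: P(data | r = 1) = (1/9)(0/8) = 0; P(data | r = 2) = (2/9)(1/8) = 1/36; P(data | r = 6) = (6/9)(5/8) = 5/12.
Weighting by the prior gives 1/3 · 0 = 0, 1/3 · 1/36 = 1/108, 1/3 · 5/12 = 5/36; these sum to 4/27.
Normalising, the posterior is P(r = 1 | data) = 0, P(r = 2 | data) = 1/16, P(r = 6 | data) = 15/16.
Averaging over the posterior, P(black next | data) = (0)(1/16) + (4/7)(15/16) = 15/28.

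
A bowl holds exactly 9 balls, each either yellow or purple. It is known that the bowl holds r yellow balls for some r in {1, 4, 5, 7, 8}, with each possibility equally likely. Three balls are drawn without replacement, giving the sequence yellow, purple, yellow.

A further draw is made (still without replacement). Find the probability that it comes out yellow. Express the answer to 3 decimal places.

For each hypothesis, P(data | H) works out to: P(data | r = 1) = (1/9)(8/8)(0/7) = 0; P(data | r = 4) = (4/9)(5/8)(3/7) = 5/42; P(data | r = 5) = (5/9)(4/8)(4/7) = 10/63; P(data | r = 7) = (7/9)(2/8)(6/7) = 1/6; P(data | r = 8) = (8/9)(1/8)(7/7) = 1/9.
Weighting by the prior gives 1/5 · 0 = 0, 1/5 · 5/42 = 1/42, 1/5 · 10/63 = 2/63, 1/5 · 1/6 = 1/30, 1/5 · 1/9 = 1/45; summing to 1/9.
Normalising, the posterior is P(r = 1 | data) = 0, P(r = 4 | data) = 3/14, P(r = 5 | data) = 2/7, P(r = 7 | data) = 3/10, P(r = 8 | data) = 1/5.
Averaging over the posterior, P(yellow next | data) = (1/3)(3/14) + (1/2)(2/7) + (5/6)(3/10) + (1)(1/5) = 93/140.

0.664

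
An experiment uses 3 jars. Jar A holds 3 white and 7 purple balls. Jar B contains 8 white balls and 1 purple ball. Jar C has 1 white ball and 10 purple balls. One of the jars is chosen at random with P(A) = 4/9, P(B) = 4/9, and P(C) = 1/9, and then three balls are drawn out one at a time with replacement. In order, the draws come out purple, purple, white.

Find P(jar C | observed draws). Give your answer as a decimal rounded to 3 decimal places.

0.106

The likelihood of the observed sequence under each hypothesis: P(data | jar A) = (7/10)(7/10)(3/10) = 0.147; P(data | jar B) = (1/9)(1/9)(8/9) = 0.010974; P(data | jar C) = (10/11)(10/11)(1/11) = 0.075131.
Weighting by the prior gives 4/9 · 0.147 = 0.065333, 4/9 · 0.010974 = 0.0048773, 1/9 · 0.075131 = 0.0083479; these sum to 0.078559.
Therefore the posterior P(jar C | data) = (0.0083479) / (0.078559) = 0.10626.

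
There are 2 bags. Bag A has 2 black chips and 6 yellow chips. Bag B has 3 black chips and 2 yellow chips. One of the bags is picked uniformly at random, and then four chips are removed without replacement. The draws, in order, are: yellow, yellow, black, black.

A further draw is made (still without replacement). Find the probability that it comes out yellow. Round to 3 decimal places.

0.263

Under each hypothesis, the probability of the observed sequence is: P(data | bag A) = (6/8)(5/7)(2/6)(1/5) = 1/28; P(data | bag B) = (2/5)(1/4)(3/3)(2/2) = 1/10.
Weighting by the prior gives 1/2 · 1/28 = 1/56, 1/2 · 1/10 = 1/20; these sum to 19/280.
Dividing through by the total gives posterior P(bag A | data) = 5/19, P(bag B | data) = 14/19.
So P(yellow next | data) = Σ P(yellow next | H) P(H | data) = (1)(5/19) + (0)(14/19) = 5/19.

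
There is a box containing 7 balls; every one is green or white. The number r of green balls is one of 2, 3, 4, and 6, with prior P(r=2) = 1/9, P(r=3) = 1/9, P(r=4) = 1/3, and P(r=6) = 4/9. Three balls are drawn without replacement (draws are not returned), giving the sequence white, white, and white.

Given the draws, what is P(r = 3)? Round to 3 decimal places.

Under each hypothesis, the probability of the observed sequence is: P(data | r = 2) = (5/7)(4/6)(3/5) = 2/7; P(data | r = 3) = (4/7)(3/6)(2/5) = 4/35; P(data | r = 4) = (3/7)(2/6)(1/5) = 1/35; P(data | r = 6) = (1/7)(0/6) = 0.
Weighting by the prior gives 1/9 · 2/7 = 2/63, 1/9 · 4/35 = 4/315, 1/3 · 1/35 = 1/105, 4/9 · 0 = 0; with total 17/315.
So P(r = 3 | data) = (4/315) / (17/315) = 4/17.

0.235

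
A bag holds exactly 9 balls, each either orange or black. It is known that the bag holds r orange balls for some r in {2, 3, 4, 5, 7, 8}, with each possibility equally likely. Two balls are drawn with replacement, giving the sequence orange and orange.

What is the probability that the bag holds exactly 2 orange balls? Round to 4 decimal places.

0.0240

For each hypothesis, P(data | H) works out to: P(data | r = 2) = (2/9)(2/9) = 4/81; P(data | r = 3) = (3/9)(3/9) = 1/9; P(data | r = 4) = (4/9)(4/9) = 16/81; P(data | r = 5) = (5/9)(5/9) = 25/81; P(data | r = 7) = (7/9)(7/9) = 49/81; P(data | r = 8) = (8/9)(8/9) = 64/81.
The prior-weighted likelihoods are 1/6 · 4/81 = 2/243, 1/6 · 1/9 = 1/54, 1/6 · 16/81 = 8/243, 1/6 · 25/81 = 25/486, 1/6 · 49/81 = 49/486, 1/6 · 64/81 = 32/243; these sum to 167/486.
So P(r = 2 | data) = (2/243) / (167/486) = 4/167.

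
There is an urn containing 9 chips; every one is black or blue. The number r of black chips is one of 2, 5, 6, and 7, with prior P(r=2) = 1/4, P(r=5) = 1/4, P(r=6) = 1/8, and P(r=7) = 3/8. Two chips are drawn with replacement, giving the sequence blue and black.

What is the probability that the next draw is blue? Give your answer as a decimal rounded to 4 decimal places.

0.4288

Under each hypothesis, the probability of the observed sequence is: P(data | r = 2) = (7/9)(2/9) = 14/81; P(data | r = 5) = (4/9)(5/9) = 20/81; P(data | r = 6) = (3/9)(6/9) = 2/9; P(data | r = 7) = (2/9)(7/9) = 14/81.
Weighting by the prior gives 1/4 · 14/81 = 7/162, 1/4 · 20/81 = 5/81, 1/8 · 2/9 = 1/36, 3/8 · 14/81 = 7/108; these sum to 16/81.
Normalising, the posterior is P(r = 2 | data) = 7/32, P(r = 5 | data) = 5/16, P(r = 6 | data) = 9/64, P(r = 7 | data) = 21/64.
Averaging over the posterior, P(blue next | data) = (7/9)(7/32) + (4/9)(5/16) + (1/3)(9/64) + (2/9)(21/64) = 247/576.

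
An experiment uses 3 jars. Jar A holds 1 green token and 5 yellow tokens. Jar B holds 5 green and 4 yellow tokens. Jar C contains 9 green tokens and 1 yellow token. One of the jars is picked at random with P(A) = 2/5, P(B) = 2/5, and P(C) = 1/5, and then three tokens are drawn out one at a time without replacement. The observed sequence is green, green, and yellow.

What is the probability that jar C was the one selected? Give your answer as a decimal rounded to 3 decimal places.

The likelihood of the observed sequence under each hypothesis: P(data | jar A) = (1/6)(0/5) = 0; P(data | jar B) = (5/9)(4/8)(4/7) = 0.15873; P(data | jar C) = (9/10)(8/9)(1/8) = 0.1.
Weighting by the prior gives 2/5 · 0 = 0, 2/5 · 0.15873 = 0.063492, 1/5 · 0.1 = 0.02; with total 0.083492.
By Bayes' rule, P(jar C | data) = (0.02) / (0.083492) = 0.23954.

0.240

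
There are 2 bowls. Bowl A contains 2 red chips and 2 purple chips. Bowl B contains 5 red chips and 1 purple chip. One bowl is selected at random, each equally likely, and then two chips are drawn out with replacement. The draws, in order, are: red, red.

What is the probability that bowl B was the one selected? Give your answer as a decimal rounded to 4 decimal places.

Compute the likelihood of the observed sequence for each case: P(data | bowl A) = (2/4)(2/4) = 1/4; P(data | bowl B) = (5/6)(5/6) = 25/36.
The prior-weighted likelihoods are 1/2 · 1/4 = 1/8, 1/2 · 25/36 = 25/72; with total 17/36.
So P(bowl B | data) = (25/72) / (17/36) = 25/34.

0.7353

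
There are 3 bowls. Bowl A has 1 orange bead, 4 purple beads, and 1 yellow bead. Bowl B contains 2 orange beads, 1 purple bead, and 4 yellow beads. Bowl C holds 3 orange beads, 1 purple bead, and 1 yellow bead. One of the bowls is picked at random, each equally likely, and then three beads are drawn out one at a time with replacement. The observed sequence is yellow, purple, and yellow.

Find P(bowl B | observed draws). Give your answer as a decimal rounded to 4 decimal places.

Under each hypothesis, the probability of the observed sequence is: P(data | bowl A) = (1/6)(4/6)(1/6) = 0.018519; P(data | bowl B) = (4/7)(1/7)(4/7) = 0.046647; P(data | bowl C) = (1/5)(1/5)(1/5) = 0.008.
Weighting by the prior gives 1/3 · 0.018519 = 0.0061728, 1/3 · 0.046647 = 0.015549, 1/3 · 0.008 = 0.0026667; these sum to 0.024389.
So P(bowl B | data) = (0.015549) / (0.024389) = 0.63756.

0.6376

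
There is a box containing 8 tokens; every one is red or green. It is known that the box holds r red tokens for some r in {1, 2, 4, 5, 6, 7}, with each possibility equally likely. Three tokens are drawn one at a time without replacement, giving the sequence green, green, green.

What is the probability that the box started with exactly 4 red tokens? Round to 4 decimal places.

For each hypothesis, P(data | H) works out to: P(data | r = 1) = (7/8)(6/7)(5/6) = 5/8; P(data | r = 2) = (6/8)(5/7)(4/6) = 5/14; P(data | r = 4) = (4/8)(3/7)(2/6) = 1/14; P(data | r = 5) = (3/8)(2/7)(1/6) = 1/56; P(data | r = 6) = (2/8)(1/7)(0/6) = 0; P(data | r = 7) = (1/8)(0/7) = 0.
Multiplying each by its prior: 1/6 · 5/8 = 5/48, 1/6 · 5/14 = 5/84, 1/6 · 1/14 = 1/84, 1/6 · 1/56 = 1/336, 1/6 · 0 = 0, 1/6 · 0 = 0; with total 5/28.
So P(r = 4 | data) = (1/84) / (5/28) = 1/15.

0.0667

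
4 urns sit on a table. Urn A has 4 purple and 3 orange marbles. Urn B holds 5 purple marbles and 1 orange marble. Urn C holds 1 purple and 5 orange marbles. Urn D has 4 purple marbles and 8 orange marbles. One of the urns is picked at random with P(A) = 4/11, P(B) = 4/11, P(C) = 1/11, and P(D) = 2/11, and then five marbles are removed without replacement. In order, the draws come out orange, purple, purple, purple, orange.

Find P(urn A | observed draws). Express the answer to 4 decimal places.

For each hypothesis, P(data | H) works out to: P(data | urn A) = (3/7)(4/6)(3/5)(2/4)(2/3) = 0.057143; P(data | urn B) = (1/6)(5/5)(4/4)(3/3)(0/2) = 0; P(data | urn C) = (5/6)(1/5)(0/4) = 0; P(data | urn D) = (8/12)(4/11)(3/10)(2/9)(7/8) = 0.014141.
The prior-weighted likelihoods are 4/11 · 0.057143 = 0.020779, 4/11 · 0 = 0, 1/11 · 0 = 0, 2/11 · 0.014141 = 0.0025712; with total 0.02335.
So P(urn A | data) = (0.020779) / (0.02335) = 0.88989.

0.8899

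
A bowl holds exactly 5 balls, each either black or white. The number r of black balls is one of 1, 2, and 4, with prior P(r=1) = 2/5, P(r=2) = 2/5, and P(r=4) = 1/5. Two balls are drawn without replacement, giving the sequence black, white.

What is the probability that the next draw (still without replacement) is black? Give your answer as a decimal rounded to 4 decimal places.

0.3333

Under each hypothesis, the probability of the observed sequence is: P(data | r = 1) = (1/5)(4/4) = 1/5; P(data | r = 2) = (2/5)(3/4) = 3/10; P(data | r = 4) = (4/5)(1/4) = 1/5.
The prior-weighted likelihoods are 2/5 · 1/5 = 2/25, 2/5 · 3/10 = 3/25, 1/5 · 1/5 = 1/25; summing to 6/25.
Dividing through by the total gives posterior P(r = 1 | data) = 1/3, P(r = 2 | data) = 1/2, P(r = 4 | data) = 1/6.
So P(black next | data) = Σ P(black next | H) P(H | data) = (0)(1/3) + (1/3)(1/2) + (1)(1/6) = 1/3.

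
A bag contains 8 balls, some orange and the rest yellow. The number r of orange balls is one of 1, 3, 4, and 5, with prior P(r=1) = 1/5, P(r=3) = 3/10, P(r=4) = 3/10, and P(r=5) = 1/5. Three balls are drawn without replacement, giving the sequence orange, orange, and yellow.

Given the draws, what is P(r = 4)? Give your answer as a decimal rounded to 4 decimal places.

0.4068

Under each hypothesis, the probability of the observed sequence is: P(data | r = 1) = (1/8)(0/7) = 0; P(data | r = 3) = (3/8)(2/7)(5/6) = 5/56; P(data | r = 4) = (4/8)(3/7)(4/6) = 1/7; P(data | r = 5) = (5/8)(4/7)(3/6) = 5/28.
Multiplying each by its prior: 1/5 · 0 = 0, 3/10 · 5/56 = 3/112, 3/10 · 1/7 = 3/70, 1/5 · 5/28 = 1/28; these sum to 59/560.
So P(r = 4 | data) = (3/70) / (59/560) = 24/59.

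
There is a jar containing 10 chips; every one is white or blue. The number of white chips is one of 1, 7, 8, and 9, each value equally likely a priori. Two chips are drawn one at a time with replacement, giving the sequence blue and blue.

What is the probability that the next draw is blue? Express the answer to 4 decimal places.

0.8053

Compute the likelihood of the observed sequence for each case: P(data | r = 1) = (9/10)(9/10) = 81/100; P(data | r = 7) = (3/10)(3/10) = 9/100; P(data | r = 8) = (2/10)(2/10) = 1/25; P(data | r = 9) = (1/10)(1/10) = 1/100.
The prior-weighted likelihoods are 1/4 · 81/100 = 81/400, 1/4 · 9/100 = 9/400, 1/4 · 1/25 = 1/100, 1/4 · 1/100 = 1/400; summing to 19/80.
Dividing through by the total gives posterior P(r = 1 | data) = 81/95, P(r = 7 | data) = 9/95, P(r = 8 | data) = 4/95, P(r = 9 | data) = 1/95.
So P(blue next | data) = Σ P(blue next | H) P(H | data) = (9/10)(81/95) + (3/10)(9/95) + (1/5)(4/95) + (1/10)(1/95) = 153/190.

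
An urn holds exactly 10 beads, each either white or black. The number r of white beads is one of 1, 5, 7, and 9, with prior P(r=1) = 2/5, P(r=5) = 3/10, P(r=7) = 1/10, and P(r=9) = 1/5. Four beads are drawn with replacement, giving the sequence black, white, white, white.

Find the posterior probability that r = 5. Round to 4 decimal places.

The likelihood of the observed sequence under each hypothesis: P(data | r = 1) = (9/10)(1/10)(1/10)(1/10) = 0.0009; P(data | r = 5) = (5/10)(5/10)(5/10)(5/10) = 0.0625; P(data | r = 7) = (3/10)(7/10)(7/10)(7/10) = 0.1029; P(data | r = 9) = (1/10)(9/10)(9/10)(9/10) = 0.0729.
Multiplying each by its prior: 2/5 · 0.0009 = 0.00036, 3/10 · 0.0625 = 0.01875, 1/10 · 0.1029 = 0.01029, 1/5 · 0.0729 = 0.01458; these sum to 0.04398.
So P(r = 5 | data) = (0.01875) / (0.04398) = 0.42633.

0.4263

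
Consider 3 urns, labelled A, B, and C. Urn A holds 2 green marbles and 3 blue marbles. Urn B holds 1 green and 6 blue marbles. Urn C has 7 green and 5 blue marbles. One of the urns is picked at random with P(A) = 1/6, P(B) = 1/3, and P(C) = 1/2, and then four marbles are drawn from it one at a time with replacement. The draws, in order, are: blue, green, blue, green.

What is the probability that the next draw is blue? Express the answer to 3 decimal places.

The likelihood of the observed sequence under each hypothesis: P(data | urn A) = (3/5)(2/5)(3/5)(2/5) = 0.0576; P(data | urn B) = (6/7)(1/7)(6/7)(1/7) = 0.014994; P(data | urn C) = (5/12)(7/12)(5/12)(7/12) = 0.059076.
Multiplying each by its prior: 1/6 · 0.0576 = 0.0096, 1/3 · 0.014994 = 0.0049979, 1/2 · 0.059076 = 0.029538; summing to 0.044136.
Dividing through by the total gives posterior P(urn A | data) = 0.21751, P(urn B | data) = 0.11324, P(urn C | data) = 0.66925.
So P(blue next | data) = Σ P(blue next | H) P(H | data) = (3/5)(0.21751) + (6/7)(0.11324) + (5/12)(0.66925) = 0.50642.

0.506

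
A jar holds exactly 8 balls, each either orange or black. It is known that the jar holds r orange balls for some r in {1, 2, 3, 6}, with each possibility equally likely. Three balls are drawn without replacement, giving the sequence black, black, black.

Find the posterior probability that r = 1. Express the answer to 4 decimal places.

Compute the likelihood of the observed sequence for each case: P(data | r = 1) = (7/8)(6/7)(5/6) = 5/8; P(data | r = 2) = (6/8)(5/7)(4/6) = 5/14; P(data | r = 3) = (5/8)(4/7)(3/6) = 5/28; P(data | r = 6) = (2/8)(1/7)(0/6) = 0.
Weighting by the prior gives 1/4 · 5/8 = 5/32, 1/4 · 5/14 = 5/56, 1/4 · 5/28 = 5/112, 1/4 · 0 = 0; summing to 65/224.
By Bayes' rule, P(r = 1 | data) = (5/32) / (65/224) = 7/13.

0.5385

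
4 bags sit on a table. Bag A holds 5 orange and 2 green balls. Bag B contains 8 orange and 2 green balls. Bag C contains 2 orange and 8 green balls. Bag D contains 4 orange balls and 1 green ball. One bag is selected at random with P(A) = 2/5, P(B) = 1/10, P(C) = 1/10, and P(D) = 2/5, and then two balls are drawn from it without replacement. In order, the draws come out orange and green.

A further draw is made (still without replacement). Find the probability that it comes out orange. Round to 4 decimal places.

The likelihood of the observed sequence under each hypothesis: P(data | bag A) = (5/7)(2/6) = 0.2381; P(data | bag B) = (8/10)(2/9) = 0.17778; P(data | bag C) = (2/10)(8/9) = 0.17778; P(data | bag D) = (4/5)(1/4) = 0.2.
Weighting by the prior gives 2/5 · 0.2381 = 0.095238, 1/10 · 0.17778 = 0.017778, 1/10 · 0.17778 = 0.017778, 2/5 · 0.2 = 0.08; with total 0.21079.
The posterior is then P(bag A | data) = 0.45181, P(bag B | data) = 0.084337, P(bag C | data) = 0.084337, P(bag D | data) = 0.37952.
The predictive probability is P(orange next | data) = (4/5)(0.45181) + (7/8)(0.084337) + (1/8)(0.084337) + (1)(0.37952) = 0.8253.

0.8253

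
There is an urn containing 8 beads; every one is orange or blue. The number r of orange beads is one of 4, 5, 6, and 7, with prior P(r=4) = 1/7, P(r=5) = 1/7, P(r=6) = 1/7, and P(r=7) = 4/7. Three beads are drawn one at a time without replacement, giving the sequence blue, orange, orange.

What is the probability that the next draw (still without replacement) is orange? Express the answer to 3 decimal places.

Compute the likelihood of the observed sequence for each case: P(data | r = 4) = (4/8)(4/7)(3/6) = 1/7; P(data | r = 5) = (3/8)(5/7)(4/6) = 5/28; P(data | r = 6) = (2/8)(6/7)(5/6) = 5/28; P(data | r = 7) = (1/8)(7/7)(6/6) = 1/8.
Multiplying each by its prior: 1/7 · 1/7 = 1/49, 1/7 · 5/28 = 5/196, 1/7 · 5/28 = 5/196, 4/7 · 1/8 = 1/14; with total 1/7.
Dividing through by the total gives posterior P(r = 4 | data) = 1/7, P(r = 5 | data) = 5/28, P(r = 6 | data) = 5/28, P(r = 7 | data) = 1/2.
The predictive probability is P(orange next | data) = (2/5)(1/7) + (3/5)(5/28) + (4/5)(5/28) + (1)(1/2) = 113/140.

0.807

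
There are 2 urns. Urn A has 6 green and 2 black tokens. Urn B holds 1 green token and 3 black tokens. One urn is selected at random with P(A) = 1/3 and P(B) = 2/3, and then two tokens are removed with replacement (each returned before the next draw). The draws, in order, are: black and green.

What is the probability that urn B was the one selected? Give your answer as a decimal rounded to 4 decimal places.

0.6667

For each hypothesis, P(data | H) works out to: P(data | urn A) = (2/8)(6/8) = 3/16; P(data | urn B) = (3/4)(1/4) = 3/16.
Weighting by the prior gives 1/3 · 3/16 = 1/16, 2/3 · 3/16 = 1/8; these sum to 3/16.
By Bayes' rule, P(urn B | data) = (1/8) / (3/16) = 2/3.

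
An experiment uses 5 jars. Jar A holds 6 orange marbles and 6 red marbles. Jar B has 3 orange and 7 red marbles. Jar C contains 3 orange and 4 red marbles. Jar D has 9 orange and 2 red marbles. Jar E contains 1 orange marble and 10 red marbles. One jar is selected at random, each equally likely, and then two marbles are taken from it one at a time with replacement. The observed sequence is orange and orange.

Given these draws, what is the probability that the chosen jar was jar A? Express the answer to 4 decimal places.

Compute the likelihood of the observed sequence for each case: P(data | jar A) = (6/12)(6/12) = 0.25; P(data | jar B) = (3/10)(3/10) = 0.09; P(data | jar C) = (3/7)(3/7) = 0.18367; P(data | jar D) = (9/11)(9/11) = 0.66942; P(data | jar E) = (1/11)(1/11) = 0.0082645.
The prior-weighted likelihoods are 1/5 · 0.25 = 0.05, 1/5 · 0.09 = 0.018, 1/5 · 0.18367 = 0.036735, 1/5 · 0.66942 = 0.13388, 1/5 · 0.0082645 = 0.0016529; these sum to 0.24027.
Hence P(jar A | data) = (0.05) / (0.24027) = 0.2081.

0.2081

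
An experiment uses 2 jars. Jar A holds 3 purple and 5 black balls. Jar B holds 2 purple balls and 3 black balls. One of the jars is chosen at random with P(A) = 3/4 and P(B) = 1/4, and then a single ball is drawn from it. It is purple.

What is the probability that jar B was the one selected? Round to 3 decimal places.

0.262

Compute the likelihood of this draw for each case: P(data | jar A) = (3/8) = 3/8; P(data | jar B) = (2/5) = 2/5.
The prior-weighted likelihoods are 3/4 · 3/8 = 9/32, 1/4 · 2/5 = 1/10; these sum to 61/160.
Therefore the posterior P(jar B | data) = (1/10) / (61/160) = 16/61.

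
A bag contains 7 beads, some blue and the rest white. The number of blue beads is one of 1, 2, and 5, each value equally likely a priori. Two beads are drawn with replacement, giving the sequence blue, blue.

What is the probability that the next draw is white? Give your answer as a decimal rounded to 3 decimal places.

The likelihood of the observed sequence under each hypothesis: P(data | r = 1) = (1/7)(1/7) = 1/49; P(data | r = 2) = (2/7)(2/7) = 4/49; P(data | r = 5) = (5/7)(5/7) = 25/49.
Weighting by the prior gives 1/3 · 1/49 = 1/147, 1/3 · 4/49 = 4/147, 1/3 · 25/49 = 25/147; with total 10/49.
The posterior is then P(r = 1 | data) = 1/30, P(r = 2 | data) = 2/15, P(r = 5 | data) = 5/6.
Averaging over the posterior, P(white next | data) = (6/7)(1/30) + (5/7)(2/15) + (2/7)(5/6) = 38/105.

0.362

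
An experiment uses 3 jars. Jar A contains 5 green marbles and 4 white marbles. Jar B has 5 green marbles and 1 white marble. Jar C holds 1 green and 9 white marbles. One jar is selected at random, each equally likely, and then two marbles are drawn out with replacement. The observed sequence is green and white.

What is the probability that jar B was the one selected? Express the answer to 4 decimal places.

Compute the likelihood of the observed sequence for each case: P(data | jar A) = (5/9)(4/9) = 0.24691; P(data | jar B) = (5/6)(1/6) = 0.13889; P(data | jar C) = (1/10)(9/10) = 0.09.
Weighting by the prior gives 1/3 · 0.24691 = 0.082305, 1/3 · 0.13889 = 0.046296, 1/3 · 0.09 = 0.03; with total 0.1586.
Therefore the posterior P(jar B | data) = (0.046296) / (0.1586) = 0.2919.

0.2919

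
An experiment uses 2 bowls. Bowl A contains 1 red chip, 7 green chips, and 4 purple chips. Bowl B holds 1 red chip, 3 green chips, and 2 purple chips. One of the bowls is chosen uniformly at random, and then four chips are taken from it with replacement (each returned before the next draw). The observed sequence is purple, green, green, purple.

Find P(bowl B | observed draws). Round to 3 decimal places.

0.424

For each hypothesis, P(data | H) works out to: P(data | bowl A) = (4/12)(7/12)(7/12)(4/12) = 0.037809; P(data | bowl B) = (2/6)(3/6)(3/6)(2/6) = 0.027778.
Multiplying each by its prior: 1/2 · 0.037809 = 0.018904, 1/2 · 0.027778 = 0.013889; with total 0.032793.
By Bayes' rule, P(bowl B | data) = (0.013889) / (0.032793) = 0.42353.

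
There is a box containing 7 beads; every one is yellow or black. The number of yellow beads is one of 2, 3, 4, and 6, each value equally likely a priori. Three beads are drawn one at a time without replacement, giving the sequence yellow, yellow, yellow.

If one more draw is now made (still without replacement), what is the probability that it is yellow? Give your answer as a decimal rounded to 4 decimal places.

For each hypothesis, P(data | H) works out to: P(data | r = 2) = (2/7)(1/6)(0/5) = 0; P(data | r = 3) = (3/7)(2/6)(1/5) = 1/35; P(data | r = 4) = (4/7)(3/6)(2/5) = 4/35; P(data | r = 6) = (6/7)(5/6)(4/5) = 4/7.
Weighting by the prior gives 1/4 · 0 = 0, 1/4 · 1/35 = 1/140, 1/4 · 4/35 = 1/35, 1/4 · 4/7 = 1/7; these sum to 5/28.
Normalising, the posterior is P(r = 2 | data) = 0, P(r = 3 | data) = 1/25, P(r = 4 | data) = 4/25, P(r = 6 | data) = 4/5.
The predictive probability is P(yellow next | data) = (0)(1/25) + (1/4)(4/25) + (3/4)(4/5) = 16/25.

0.6400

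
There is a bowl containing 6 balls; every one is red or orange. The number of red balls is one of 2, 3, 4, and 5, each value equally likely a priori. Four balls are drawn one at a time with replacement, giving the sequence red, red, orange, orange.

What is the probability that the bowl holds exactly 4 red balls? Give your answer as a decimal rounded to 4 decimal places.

0.2735

For each hypothesis, P(data | H) works out to: P(data | r = 2) = (2/6)(2/6)(4/6)(4/6) = 0.049383; P(data | r = 3) = (3/6)(3/6)(3/6)(3/6) = 0.0625; P(data | r = 4) = (4/6)(4/6)(2/6)(2/6) = 0.049383; P(data | r = 5) = (5/6)(5/6)(1/6)(1/6) = 0.01929.
Weighting by the prior gives 1/4 · 0.049383 = 0.012346, 1/4 · 0.0625 = 0.015625, 1/4 · 0.049383 = 0.012346, 1/4 · 0.01929 = 0.0048225; with total 0.045139.
By Bayes' rule, P(r = 4 | data) = (0.012346) / (0.045139) = 0.2735.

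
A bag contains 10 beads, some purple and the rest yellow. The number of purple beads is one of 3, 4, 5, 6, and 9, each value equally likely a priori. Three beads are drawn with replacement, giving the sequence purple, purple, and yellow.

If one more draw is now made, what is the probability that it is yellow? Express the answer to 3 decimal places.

0.452

Under each hypothesis, the probability of the observed sequence is: P(data | r = 3) = (3/10)(3/10)(7/10) = 0.063; P(data | r = 4) = (4/10)(4/10)(6/10) = 0.096; P(data | r = 5) = (5/10)(5/10)(5/10) = 0.125; P(data | r = 6) = (6/10)(6/10)(4/10) = 0.144; P(data | r = 9) = (9/10)(9/10)(1/10) = 0.081.
Weighting by the prior gives 1/5 · 0.063 = 0.0126, 1/5 · 0.096 = 0.0192, 1/5 · 0.125 = 0.025, 1/5 · 0.144 = 0.0288, 1/5 · 0.081 = 0.0162; with total 0.1018.
Normalising, the posterior is P(r = 3 | data) = 0.12377, P(r = 4 | data) = 0.18861, P(r = 5 | data) = 0.24558, P(r = 6 | data) = 0.28291, P(r = 9 | data) = 0.15914.
The predictive probability is P(yellow next | data) = (7/10)(0.12377) + (3/5)(0.18861) + (1/2)(0.24558) + (2/5)(0.28291) + (1/10)(0.15914) = 0.45167.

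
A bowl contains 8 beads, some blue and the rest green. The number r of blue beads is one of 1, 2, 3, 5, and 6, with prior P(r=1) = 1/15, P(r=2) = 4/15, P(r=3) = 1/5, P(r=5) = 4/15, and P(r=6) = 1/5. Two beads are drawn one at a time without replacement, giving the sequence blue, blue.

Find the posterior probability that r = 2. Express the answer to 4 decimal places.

The likelihood of the observed sequence under each hypothesis: P(data | r = 1) = (1/8)(0/7) = 0; P(data | r = 2) = (2/8)(1/7) = 1/28; P(data | r = 3) = (3/8)(2/7) = 3/28; P(data | r = 5) = (5/8)(4/7) = 5/14; P(data | r = 6) = (6/8)(5/7) = 15/28.
The prior-weighted likelihoods are 1/15 · 0 = 0, 4/15 · 1/28 = 1/105, 1/5 · 3/28 = 3/140, 4/15 · 5/14 = 2/21, 1/5 · 15/28 = 3/28; with total 7/30.
By Bayes' rule, P(r = 2 | data) = (1/105) / (7/30) = 2/49.

0.0408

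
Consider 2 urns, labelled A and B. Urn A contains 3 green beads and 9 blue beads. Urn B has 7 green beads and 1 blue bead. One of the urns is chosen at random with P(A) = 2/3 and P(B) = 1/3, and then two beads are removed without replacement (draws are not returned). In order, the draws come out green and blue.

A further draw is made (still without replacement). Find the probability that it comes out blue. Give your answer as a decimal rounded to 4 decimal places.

0.6128

Compute the likelihood of the observed sequence for each case: P(data | urn A) = (3/12)(9/11) = 9/44; P(data | urn B) = (7/8)(1/7) = 1/8.
Weighting by the prior gives 2/3 · 9/44 = 3/22, 1/3 · 1/8 = 1/24; summing to 47/264.
Normalising, the posterior is P(urn A | data) = 36/47, P(urn B | data) = 11/47.
So P(blue next | data) = Σ P(blue next | H) P(H | data) = (4/5)(36/47) + (0)(11/47) = 144/235.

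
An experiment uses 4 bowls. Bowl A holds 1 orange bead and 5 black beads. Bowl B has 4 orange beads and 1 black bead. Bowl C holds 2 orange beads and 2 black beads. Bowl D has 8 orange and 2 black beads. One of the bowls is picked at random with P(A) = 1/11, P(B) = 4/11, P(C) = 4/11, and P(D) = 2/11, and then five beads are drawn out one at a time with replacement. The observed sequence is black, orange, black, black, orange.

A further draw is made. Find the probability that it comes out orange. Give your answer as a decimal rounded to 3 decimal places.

0.522

The likelihood of the observed sequence under each hypothesis: P(data | bowl A) = (5/6)(1/6)(5/6)(5/6)(1/6) = 0.016075; P(data | bowl B) = (1/5)(4/5)(1/5)(1/5)(4/5) = 0.00512; P(data | bowl C) = (2/4)(2/4)(2/4)(2/4)(2/4) = 0.03125; P(data | bowl D) = (2/10)(8/10)(2/10)(2/10)(8/10) = 0.00512.
Weighting by the prior gives 1/11 · 0.016075 = 0.0014614, 4/11 · 0.00512 = 0.0018618, 4/11 · 0.03125 = 0.011364, 2/11 · 0.00512 = 0.00093091; with total 0.015618.
Dividing through by the total gives posterior P(bowl A | data) = 0.093571, P(bowl B | data) = 0.11921, P(bowl C | data) = 0.72761, P(bowl D | data) = 0.059606.
So P(orange next | data) = Σ P(orange next | H) P(H | data) = (1/6)(0.093571) + (4/5)(0.11921) + (1/2)(0.72761) + (4/5)(0.059606) = 0.52245.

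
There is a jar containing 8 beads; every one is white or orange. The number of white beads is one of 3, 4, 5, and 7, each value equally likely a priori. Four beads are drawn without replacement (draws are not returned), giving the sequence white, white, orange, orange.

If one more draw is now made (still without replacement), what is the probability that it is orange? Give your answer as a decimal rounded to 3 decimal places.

0.500

For each hypothesis, P(data | H) works out to: P(data | r = 3) = (3/8)(2/7)(5/6)(4/5) = 1/14; P(data | r = 4) = (4/8)(3/7)(4/6)(3/5) = 3/35; P(data | r = 5) = (5/8)(4/7)(3/6)(2/5) = 1/14; P(data | r = 7) = (7/8)(6/7)(1/6)(0/5) = 0.
The prior-weighted likelihoods are 1/4 · 1/14 = 1/56, 1/4 · 3/35 = 3/140, 1/4 · 1/14 = 1/56, 1/4 · 0 = 0; these sum to 2/35.
Normalising, the posterior is P(r = 3 | data) = 5/16, P(r = 4 | data) = 3/8, P(r = 5 | data) = 5/16, P(r = 7 | data) = 0.
So P(orange next | data) = Σ P(orange next | H) P(H | data) = (3/4)(5/16) + (1/2)(3/8) + (1/4)(5/16) = 1/2.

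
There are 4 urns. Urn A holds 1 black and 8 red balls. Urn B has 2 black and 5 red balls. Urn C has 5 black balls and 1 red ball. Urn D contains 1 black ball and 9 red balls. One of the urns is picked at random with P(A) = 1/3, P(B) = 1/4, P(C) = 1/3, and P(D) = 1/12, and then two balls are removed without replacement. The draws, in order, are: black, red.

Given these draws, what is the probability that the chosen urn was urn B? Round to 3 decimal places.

The likelihood of the observed sequence under each hypothesis: P(data | urn A) = (1/9)(8/8) = 0.11111; P(data | urn B) = (2/7)(5/6) = 0.2381; P(data | urn C) = (5/6)(1/5) = 0.16667; P(data | urn D) = (1/10)(9/9) = 0.1.
Multiplying each by its prior: 1/3 · 0.11111 = 0.037037, 1/4 · 0.2381 = 0.059524, 1/3 · 0.16667 = 0.055556, 1/12 · 0.1 = 0.0083333; with total 0.16045.
Therefore the posterior P(urn B | data) = (0.059524) / (0.16045) = 0.37098.

0.371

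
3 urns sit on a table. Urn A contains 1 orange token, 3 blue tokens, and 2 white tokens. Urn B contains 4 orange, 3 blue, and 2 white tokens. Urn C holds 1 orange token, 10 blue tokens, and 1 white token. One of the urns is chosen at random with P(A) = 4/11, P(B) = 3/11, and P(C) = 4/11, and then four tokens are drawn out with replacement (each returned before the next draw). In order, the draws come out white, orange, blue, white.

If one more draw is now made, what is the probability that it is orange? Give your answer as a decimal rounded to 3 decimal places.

0.264

The likelihood of the observed sequence under each hypothesis: P(data | urn A) = (2/6)(1/6)(3/6)(2/6) = 0.0092593; P(data | urn B) = (2/9)(4/9)(3/9)(2/9) = 0.007316; P(data | urn C) = (1/12)(1/12)(10/12)(1/12) = 0.00048225.
Multiplying each by its prior: 4/11 · 0.0092593 = 0.003367, 3/11 · 0.007316 = 0.0019953, 4/11 · 0.00048225 = 0.00017536; with total 0.0055376.
Dividing through by the total gives posterior P(urn A | data) = 0.60802, P(urn B | data) = 0.36031, P(urn C | data) = 0.031668.
The predictive probability is P(orange next | data) = (1/6)(0.60802) + (4/9)(0.36031) + (1/12)(0.031668) = 0.26411.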